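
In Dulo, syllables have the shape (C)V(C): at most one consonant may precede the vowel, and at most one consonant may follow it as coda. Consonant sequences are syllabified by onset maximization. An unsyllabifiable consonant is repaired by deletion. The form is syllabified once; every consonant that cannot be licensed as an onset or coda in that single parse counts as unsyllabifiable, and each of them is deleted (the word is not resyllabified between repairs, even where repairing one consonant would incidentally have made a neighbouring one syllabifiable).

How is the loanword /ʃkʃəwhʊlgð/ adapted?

ʃəwhʊl

Under (C)V(C), the unsyllabifiable consonants are /ʃ/, /k/, /g/, /ð/ (at most one coda consonant is licensed; onsets are limited to one consonant).
Each unlicensed consonant is deleted: /ʃ/, /k/, /g/, /ð/.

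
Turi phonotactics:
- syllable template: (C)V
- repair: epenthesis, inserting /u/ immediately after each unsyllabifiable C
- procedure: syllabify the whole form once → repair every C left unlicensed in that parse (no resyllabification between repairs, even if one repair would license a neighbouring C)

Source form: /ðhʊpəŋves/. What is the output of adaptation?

ðuhʊpəŋuvesu

Syllabifying with onset maximization leaves /ð/, /ŋ/, /s/ stranded (no codas are permitted; onsets are limited to one consonant).
Each unlicensed consonant becomes the onset of a new syllable: /ð/ → /ðu/, /ŋ/ → /ŋu/, /s/ → /su/.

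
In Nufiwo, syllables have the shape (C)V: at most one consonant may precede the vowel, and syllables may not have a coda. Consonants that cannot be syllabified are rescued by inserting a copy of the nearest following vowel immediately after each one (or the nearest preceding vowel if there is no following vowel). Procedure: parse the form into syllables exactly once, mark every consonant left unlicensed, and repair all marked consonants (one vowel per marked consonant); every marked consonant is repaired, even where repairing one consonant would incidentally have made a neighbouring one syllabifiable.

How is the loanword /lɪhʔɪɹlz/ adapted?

Syllabifying with onset maximization leaves /h/, /ɹ/, /l/, /z/ stranded (no codas are permitted; onsets are limited to one consonant).
Inserting the epenthetic vowel yields /h/ → /hɪ/, /ɹ/ → /ɹɪ/, /l/ → /lɪ/, /z/ → /zɪ/.

lɪhɪʔɪɹɪlɪzɪ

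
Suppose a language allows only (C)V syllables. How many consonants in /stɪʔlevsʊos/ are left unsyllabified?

4

The consonants /s/, /ʔ/, /v/, /s/ cannot be parsed into a legal (C)V syllable (no codas are permitted; onsets are limited to one consonant).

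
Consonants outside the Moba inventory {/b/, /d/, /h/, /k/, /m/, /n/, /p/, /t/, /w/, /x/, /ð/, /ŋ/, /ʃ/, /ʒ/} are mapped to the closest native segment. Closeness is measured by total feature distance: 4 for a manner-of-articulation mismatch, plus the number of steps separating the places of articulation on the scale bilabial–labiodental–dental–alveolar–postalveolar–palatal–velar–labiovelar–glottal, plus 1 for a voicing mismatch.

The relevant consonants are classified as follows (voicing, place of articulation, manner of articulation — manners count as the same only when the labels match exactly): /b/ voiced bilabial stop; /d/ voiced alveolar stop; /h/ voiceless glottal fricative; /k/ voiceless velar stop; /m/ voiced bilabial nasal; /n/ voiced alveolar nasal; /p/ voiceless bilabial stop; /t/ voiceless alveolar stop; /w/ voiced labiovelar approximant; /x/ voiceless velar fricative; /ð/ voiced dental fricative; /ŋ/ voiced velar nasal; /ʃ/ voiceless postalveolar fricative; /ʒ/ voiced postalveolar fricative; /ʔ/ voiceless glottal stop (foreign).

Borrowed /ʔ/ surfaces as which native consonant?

/k/ is closest: same manner (stop), place distance 2 (glottal→velar), same voicing; total 2. Next closest is /h/ at distance 4.

k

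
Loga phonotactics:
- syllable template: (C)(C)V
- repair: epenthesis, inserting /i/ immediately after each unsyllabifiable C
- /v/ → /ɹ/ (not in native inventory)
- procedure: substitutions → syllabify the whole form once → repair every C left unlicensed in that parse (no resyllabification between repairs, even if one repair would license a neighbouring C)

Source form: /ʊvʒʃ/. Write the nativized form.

ʊɹiʒiʃi

Substitution: /v/ → /ɹ/, giving /ʊɹʒʃ/.
Syllabifying with onset maximization leaves /ɹ/, /ʒ/, /ʃ/ stranded (no codas are permitted; onsets may contain at most 2 consonants).
Each unlicensed consonant becomes the onset of a new syllable: /ɹ/ → /ɹi/, /ʒ/ → /ʒi/, /ʃ/ → /ʃi/.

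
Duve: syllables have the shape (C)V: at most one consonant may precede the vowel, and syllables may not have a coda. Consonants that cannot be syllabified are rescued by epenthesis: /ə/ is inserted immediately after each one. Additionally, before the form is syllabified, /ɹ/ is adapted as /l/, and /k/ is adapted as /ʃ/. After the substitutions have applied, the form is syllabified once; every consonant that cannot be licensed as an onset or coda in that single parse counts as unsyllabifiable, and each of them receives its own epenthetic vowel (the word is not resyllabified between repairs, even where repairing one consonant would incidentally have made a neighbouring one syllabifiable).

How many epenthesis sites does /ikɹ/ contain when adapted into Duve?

2

After substitution the input is /iʃl/.
The unsyllabifiable consonants are /ʃ/, /l/; each receives one epenthetic vowel.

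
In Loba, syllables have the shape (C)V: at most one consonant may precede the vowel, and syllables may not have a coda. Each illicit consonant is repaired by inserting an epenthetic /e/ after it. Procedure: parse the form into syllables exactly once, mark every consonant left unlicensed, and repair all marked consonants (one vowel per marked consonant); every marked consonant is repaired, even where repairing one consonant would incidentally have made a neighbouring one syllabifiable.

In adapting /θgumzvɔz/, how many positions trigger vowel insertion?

The unsyllabifiable consonants are /θ/, /m/, /z/, /z/; each receives one epenthetic vowel.

4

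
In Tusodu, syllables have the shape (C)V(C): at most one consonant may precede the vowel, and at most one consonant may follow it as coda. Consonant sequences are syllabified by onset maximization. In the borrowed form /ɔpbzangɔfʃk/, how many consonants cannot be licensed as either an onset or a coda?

3

The consonants /b/, /ʃ/, /k/ cannot be parsed into a legal (C)V(C) syllable (at most one coda consonant is licensed; onsets are limited to one consonant).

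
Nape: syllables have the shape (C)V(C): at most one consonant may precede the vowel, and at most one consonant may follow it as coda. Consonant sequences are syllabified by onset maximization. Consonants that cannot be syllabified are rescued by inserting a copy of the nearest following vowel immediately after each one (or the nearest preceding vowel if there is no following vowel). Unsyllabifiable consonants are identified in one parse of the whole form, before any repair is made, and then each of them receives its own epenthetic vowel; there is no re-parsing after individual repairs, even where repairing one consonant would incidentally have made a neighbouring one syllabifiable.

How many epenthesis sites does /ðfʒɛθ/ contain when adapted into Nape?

2

The unsyllabifiable consonants are /ð/, /f/; each receives one epenthetic vowel.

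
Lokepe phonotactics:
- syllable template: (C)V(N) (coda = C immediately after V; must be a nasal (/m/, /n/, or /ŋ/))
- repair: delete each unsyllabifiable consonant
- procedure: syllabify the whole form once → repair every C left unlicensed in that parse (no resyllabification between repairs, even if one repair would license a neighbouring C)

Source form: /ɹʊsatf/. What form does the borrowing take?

Under (C)V(N), the unsyllabifiable consonants are /t/, /f/ (only a nasal (/m/, /n/, or /ŋ/) is licensed in coda position; onsets are limited to one consonant).
Deletion applies to /t/, /f/.

ɹʊsa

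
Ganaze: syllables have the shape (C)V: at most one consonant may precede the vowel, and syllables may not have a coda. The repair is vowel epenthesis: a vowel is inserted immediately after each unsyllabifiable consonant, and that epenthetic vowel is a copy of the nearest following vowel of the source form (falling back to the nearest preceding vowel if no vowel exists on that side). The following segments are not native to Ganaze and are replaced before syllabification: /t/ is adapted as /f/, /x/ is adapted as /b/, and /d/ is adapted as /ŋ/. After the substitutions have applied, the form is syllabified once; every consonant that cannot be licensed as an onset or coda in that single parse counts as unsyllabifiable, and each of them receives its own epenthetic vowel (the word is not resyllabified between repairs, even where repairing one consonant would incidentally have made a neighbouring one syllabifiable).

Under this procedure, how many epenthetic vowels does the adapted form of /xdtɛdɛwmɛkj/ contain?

After substitution the input is /bŋfɛŋɛwmɛkj/.
The unsyllabifiable consonants are /b/, /ŋ/, /w/, /k/, /j/; each receives one epenthetic vowel.

5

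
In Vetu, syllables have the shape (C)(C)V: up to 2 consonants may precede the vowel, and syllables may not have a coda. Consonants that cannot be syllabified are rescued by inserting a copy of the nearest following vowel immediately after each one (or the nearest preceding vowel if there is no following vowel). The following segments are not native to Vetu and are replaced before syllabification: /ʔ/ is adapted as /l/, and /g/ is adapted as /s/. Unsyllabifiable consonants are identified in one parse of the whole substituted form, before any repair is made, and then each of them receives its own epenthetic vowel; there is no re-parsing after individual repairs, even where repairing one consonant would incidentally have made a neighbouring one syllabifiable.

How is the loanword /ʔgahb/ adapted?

lsahaba

Substitution: /ʔ/ → /l/, /g/ → /s/, giving /lsahb/.
Under (C)(C)V, the unsyllabifiable consonants are /h/, /b/ (no codas are permitted; onsets may contain at most 2 consonants).
Each unlicensed consonant becomes the onset of a new syllable: /h/ → /ha/, /b/ → /ba/.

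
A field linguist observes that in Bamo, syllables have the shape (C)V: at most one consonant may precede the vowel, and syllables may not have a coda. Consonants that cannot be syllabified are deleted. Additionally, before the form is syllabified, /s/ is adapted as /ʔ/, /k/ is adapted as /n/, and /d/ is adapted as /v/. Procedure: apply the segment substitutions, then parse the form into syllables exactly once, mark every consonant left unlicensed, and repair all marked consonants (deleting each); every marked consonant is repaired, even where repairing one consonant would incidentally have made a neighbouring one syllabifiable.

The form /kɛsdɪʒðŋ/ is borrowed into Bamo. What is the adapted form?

Substitution: /k/ → /n/, /s/ → /ʔ/, /d/ → /v/, giving /nɛʔvɪʒðŋ/.
Under (C)V, the unsyllabifiable consonants are /ʔ/, /ʒ/, /ð/, /ŋ/ (no codas are permitted; onsets are limited to one consonant).
Deletion applies to /ʔ/, /ʒ/, /ð/, /ŋ/.

nɛvɪ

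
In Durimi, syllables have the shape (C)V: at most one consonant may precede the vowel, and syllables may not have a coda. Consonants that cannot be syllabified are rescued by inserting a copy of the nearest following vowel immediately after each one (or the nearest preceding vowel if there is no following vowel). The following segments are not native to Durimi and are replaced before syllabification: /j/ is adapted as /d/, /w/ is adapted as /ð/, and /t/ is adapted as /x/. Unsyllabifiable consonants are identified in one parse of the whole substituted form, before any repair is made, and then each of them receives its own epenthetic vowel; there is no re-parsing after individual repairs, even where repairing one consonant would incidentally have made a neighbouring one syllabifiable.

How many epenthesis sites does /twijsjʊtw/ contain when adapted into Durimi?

5

After substitution the input is /xðidsdʊxð/.
The unsyllabifiable consonants are /x/, /d/, /s/, /x/, /ð/; each receives one epenthetic vowel.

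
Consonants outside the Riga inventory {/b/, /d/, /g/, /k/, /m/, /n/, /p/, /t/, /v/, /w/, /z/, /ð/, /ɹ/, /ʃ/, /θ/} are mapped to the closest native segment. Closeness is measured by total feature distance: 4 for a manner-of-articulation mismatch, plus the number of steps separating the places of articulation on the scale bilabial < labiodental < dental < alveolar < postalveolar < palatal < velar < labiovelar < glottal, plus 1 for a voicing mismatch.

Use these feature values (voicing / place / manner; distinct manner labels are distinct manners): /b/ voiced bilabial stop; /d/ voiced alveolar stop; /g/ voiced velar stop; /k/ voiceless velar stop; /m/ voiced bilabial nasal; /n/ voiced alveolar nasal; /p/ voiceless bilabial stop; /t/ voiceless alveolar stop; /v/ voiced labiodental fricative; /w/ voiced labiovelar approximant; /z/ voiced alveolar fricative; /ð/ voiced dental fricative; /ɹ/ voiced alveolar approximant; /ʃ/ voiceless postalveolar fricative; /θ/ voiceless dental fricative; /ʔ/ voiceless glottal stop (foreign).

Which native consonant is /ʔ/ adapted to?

k

/k/ is closest: same manner (stop), place distance 2 (glottal→velar), same voicing; total 2. Next closest is /g/ at distance 3.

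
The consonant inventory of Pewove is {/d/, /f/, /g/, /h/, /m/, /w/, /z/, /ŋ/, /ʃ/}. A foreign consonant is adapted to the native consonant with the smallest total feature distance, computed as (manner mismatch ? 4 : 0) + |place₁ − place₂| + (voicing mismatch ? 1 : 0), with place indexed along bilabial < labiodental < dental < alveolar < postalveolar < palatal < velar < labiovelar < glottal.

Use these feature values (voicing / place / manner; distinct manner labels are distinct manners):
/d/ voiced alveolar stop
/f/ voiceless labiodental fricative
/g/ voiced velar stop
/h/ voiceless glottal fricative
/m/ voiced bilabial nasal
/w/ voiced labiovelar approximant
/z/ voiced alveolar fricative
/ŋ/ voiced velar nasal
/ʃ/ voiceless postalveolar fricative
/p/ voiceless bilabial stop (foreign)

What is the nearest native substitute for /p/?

/d/ is closest: same manner (stop), place distance 3 (bilabial→alveolar), voicing differs (+1); total 4. Next closest is /f/ at distance 5.

d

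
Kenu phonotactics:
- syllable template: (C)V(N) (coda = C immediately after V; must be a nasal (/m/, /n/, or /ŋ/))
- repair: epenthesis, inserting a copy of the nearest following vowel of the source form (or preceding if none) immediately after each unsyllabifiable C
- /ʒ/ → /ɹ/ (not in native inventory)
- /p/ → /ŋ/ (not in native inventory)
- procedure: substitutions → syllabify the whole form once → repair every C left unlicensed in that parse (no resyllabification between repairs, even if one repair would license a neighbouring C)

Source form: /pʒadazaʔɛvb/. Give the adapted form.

Substitution: /p/ → /ŋ/, /ʒ/ → /ɹ/, giving /ŋɹadazaʔɛvb/.
The consonants /ŋ/, /v/, /b/ cannot be parsed into a legal (C)V(N) syllable (only a nasal (/m/, /n/, or /ŋ/) is licensed in coda position; onsets are limited to one consonant).
Each unlicensed consonant becomes the onset of a new syllable: /ŋ/ → /ŋa/, /v/ → /vɛ/, /b/ → /bɛ/.

ŋaɹadazaʔɛvɛbɛ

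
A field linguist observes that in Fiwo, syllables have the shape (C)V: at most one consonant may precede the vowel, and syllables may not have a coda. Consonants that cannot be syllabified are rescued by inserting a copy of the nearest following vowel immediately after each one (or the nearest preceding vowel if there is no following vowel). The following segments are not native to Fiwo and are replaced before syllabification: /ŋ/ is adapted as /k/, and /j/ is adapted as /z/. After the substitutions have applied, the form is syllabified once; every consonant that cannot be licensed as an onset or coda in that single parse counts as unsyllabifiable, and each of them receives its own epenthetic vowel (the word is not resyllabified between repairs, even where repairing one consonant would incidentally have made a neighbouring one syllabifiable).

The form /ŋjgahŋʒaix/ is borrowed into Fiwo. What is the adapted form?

kazagahakaʒaixi

Substitution: /ŋ/ → /k/, /j/ → /z/, giving /kzgahkʒaix/.
The consonants /k/, /z/, /h/, /k/, /x/ cannot be parsed into a legal (C)V syllable (no codas are permitted; onsets are limited to one consonant).
Epenthesis after each stranded consonant: /k/ → /ka/, /z/ → /za/, /h/ → /ha/, /k/ → /ka/, /x/ → /xi/.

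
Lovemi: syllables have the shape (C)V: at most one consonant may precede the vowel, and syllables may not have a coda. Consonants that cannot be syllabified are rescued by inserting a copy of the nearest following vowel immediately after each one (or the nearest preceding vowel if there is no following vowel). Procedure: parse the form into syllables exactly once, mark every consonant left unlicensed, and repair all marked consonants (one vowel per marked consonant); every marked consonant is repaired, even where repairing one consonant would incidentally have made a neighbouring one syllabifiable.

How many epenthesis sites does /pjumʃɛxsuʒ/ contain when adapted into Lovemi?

The unsyllabifiable consonants are /p/, /m/, /x/, /ʒ/; each receives one epenthetic vowel.

4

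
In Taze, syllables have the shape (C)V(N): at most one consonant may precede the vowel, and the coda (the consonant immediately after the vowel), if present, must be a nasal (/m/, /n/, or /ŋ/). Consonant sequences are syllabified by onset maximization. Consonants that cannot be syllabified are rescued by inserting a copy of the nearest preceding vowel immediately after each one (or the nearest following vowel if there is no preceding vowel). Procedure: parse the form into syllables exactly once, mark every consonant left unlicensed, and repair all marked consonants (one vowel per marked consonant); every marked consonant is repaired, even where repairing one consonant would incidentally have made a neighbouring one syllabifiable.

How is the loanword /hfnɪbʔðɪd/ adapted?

hɪfɪnɪbɪʔɪðɪdɪ

The consonants /h/, /f/, /b/, /ʔ/, /d/ cannot be parsed into a legal (C)V(N) syllable (only a nasal (/m/, /n/, or /ŋ/) is licensed in coda position; onsets are limited to one consonant).
Inserting the epenthetic vowel yields /h/ → /hɪ/, /f/ → /fɪ/, /b/ → /bɪ/, /ʔ/ → /ʔɪ/, /d/ → /dɪ/.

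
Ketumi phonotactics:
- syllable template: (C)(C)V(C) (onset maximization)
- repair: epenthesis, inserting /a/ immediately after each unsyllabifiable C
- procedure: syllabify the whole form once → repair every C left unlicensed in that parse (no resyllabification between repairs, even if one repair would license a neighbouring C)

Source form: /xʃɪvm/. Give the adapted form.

The consonants /m/ cannot be parsed into a legal (C)(C)V(C) syllable (at most one coda consonant is licensed; onsets may contain at most 2 consonants).
Each unlicensed consonant becomes the onset of a new syllable: /m/ → /ma/.

xʃɪvma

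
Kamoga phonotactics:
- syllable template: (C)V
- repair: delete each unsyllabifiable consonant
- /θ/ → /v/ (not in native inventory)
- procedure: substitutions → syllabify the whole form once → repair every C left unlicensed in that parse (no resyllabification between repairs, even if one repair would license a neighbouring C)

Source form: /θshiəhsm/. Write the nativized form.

Substitution: /θ/ → /v/, giving /vshiəhsm/.
The consonants /v/, /s/, /h/, /s/, /m/ cannot be parsed into a legal (C)V syllable (no codas are permitted; onsets are limited to one consonant).
Deletion applies to /v/, /s/, /h/, /s/, /m/.

hiə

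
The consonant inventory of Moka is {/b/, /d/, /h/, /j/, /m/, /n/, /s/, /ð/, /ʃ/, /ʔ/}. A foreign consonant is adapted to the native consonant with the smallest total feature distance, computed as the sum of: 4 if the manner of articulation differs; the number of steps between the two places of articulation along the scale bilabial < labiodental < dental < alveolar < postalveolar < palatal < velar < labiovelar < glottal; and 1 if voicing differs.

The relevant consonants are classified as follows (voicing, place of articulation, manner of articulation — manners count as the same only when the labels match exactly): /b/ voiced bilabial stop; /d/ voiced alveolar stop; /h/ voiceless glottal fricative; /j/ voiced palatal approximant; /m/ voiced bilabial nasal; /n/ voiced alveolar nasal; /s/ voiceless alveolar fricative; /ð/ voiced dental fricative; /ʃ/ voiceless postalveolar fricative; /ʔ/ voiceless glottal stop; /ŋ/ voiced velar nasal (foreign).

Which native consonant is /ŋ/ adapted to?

/n/ is closest: same manner (nasal), place distance 3 (velar→alveolar), same voicing; total 3. Next closest is /j/ at distance 5.

n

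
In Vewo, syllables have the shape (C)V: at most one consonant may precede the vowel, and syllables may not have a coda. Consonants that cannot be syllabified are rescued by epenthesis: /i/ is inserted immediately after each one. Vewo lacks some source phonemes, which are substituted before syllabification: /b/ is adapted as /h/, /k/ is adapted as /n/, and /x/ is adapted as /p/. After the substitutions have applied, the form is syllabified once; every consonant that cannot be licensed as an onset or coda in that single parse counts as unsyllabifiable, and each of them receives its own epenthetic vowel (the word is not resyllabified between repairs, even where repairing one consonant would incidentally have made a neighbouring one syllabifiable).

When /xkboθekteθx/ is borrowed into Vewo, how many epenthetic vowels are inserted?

After substitution the input is /pnhoθenteθp/.
The unsyllabifiable consonants are /p/, /n/, /n/, /θ/, /p/; each receives one epenthetic vowel.

5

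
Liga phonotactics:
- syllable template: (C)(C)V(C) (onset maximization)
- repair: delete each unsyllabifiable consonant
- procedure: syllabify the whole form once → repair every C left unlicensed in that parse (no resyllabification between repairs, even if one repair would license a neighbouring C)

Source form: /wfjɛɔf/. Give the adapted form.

fjɛɔf

The consonants /w/ cannot be parsed into a legal (C)(C)V(C) syllable (at most one coda consonant is licensed; onsets may contain at most 2 consonants).
Each unlicensed consonant is deleted: /w/.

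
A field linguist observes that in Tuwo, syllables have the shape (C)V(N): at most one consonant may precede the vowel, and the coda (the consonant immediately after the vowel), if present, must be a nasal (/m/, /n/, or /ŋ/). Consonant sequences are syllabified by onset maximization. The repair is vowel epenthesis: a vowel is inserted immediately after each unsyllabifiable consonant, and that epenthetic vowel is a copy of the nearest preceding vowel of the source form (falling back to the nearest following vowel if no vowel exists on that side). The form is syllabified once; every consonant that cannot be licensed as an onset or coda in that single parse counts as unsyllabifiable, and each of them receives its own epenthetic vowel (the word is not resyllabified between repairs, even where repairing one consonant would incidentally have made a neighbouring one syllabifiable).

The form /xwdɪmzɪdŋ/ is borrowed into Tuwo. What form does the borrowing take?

The consonants /x/, /w/, /d/, /ŋ/ cannot be parsed into a legal (C)V(N) syllable (only a nasal (/m/, /n/, or /ŋ/) is licensed in coda position; onsets are limited to one consonant).
Inserting the epenthetic vowel yields /x/ → /xɪ/, /w/ → /wɪ/, /d/ → /dɪ/, /ŋ/ → /ŋɪ/.

xɪwɪdɪmzɪdɪŋɪ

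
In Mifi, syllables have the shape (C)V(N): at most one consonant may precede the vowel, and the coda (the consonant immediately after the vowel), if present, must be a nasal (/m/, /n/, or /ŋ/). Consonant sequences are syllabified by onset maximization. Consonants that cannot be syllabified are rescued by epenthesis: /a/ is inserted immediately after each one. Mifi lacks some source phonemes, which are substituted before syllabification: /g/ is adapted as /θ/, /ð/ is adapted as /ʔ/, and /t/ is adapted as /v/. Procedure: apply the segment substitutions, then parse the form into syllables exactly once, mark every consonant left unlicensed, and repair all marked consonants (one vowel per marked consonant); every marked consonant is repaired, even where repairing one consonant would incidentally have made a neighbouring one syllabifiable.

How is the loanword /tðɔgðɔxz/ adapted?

Substitution: /t/ → /v/, /ð/ → /ʔ/, /g/ → /θ/, giving /vʔɔθʔɔxz/.
The consonants /v/, /θ/, /x/, /z/ cannot be parsed into a legal (C)V(N) syllable (only a nasal (/m/, /n/, or /ŋ/) is licensed in coda position; onsets are limited to one consonant).
Epenthesis after each stranded consonant: /v/ → /va/, /θ/ → /θa/, /x/ → /xa/, /z/ → /za/.

vaʔɔθaʔɔxaza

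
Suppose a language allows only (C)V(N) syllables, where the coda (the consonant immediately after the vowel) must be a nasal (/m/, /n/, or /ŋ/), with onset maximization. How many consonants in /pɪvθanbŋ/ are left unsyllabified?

The consonants /v/, /b/, /ŋ/ cannot be parsed into a legal (C)V(N) syllable (only a nasal (/m/, /n/, or /ŋ/) is licensed in coda position; onsets are limited to one consonant).

3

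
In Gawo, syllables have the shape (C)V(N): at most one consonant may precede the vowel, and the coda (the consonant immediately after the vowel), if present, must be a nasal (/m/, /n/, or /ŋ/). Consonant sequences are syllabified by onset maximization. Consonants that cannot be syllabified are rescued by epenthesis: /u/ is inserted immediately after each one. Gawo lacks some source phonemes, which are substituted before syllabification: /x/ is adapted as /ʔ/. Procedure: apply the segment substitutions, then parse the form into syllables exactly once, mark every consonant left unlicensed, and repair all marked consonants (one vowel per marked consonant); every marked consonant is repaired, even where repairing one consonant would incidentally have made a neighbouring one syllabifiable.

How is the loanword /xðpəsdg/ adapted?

Substitution: /x/ → /ʔ/, giving /ʔðpəsdg/.
The consonants /ʔ/, /ð/, /s/, /d/, /g/ cannot be parsed into a legal (C)V(N) syllable (only a nasal (/m/, /n/, or /ŋ/) is licensed in coda position; onsets are limited to one consonant).
Epenthesis after each stranded consonant: /ʔ/ → /ʔu/, /ð/ → /ðu/, /s/ → /su/, /d/ → /du/, /g/ → /gu/.

ʔuðupəsudugu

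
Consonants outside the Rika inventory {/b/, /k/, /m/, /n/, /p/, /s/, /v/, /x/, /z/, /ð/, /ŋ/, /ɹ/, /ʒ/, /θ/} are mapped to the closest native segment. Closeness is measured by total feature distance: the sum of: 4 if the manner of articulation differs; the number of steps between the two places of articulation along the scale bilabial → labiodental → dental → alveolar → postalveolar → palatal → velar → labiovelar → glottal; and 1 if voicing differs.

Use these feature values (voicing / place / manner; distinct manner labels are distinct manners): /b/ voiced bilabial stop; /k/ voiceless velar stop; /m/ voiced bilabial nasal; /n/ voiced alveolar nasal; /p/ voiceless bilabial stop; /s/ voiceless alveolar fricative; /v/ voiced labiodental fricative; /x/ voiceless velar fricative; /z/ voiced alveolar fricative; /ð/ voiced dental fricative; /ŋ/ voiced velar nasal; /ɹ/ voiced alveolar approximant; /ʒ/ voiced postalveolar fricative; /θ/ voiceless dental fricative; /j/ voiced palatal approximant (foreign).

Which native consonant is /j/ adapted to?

ɹ

/ɹ/ is closest: same manner (approximant), place distance 2 (palatal→alveolar), same voicing; total 2. Next closest is /ŋ/ at distance 5.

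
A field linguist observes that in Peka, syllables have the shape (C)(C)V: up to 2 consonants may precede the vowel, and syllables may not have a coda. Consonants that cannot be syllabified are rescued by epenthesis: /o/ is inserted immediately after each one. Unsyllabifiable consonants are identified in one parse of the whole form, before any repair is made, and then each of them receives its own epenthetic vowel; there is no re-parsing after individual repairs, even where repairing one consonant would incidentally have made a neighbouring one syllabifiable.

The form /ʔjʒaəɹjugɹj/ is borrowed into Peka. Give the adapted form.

ʔojʒaəɹjugoɹojo

Under (C)(C)V, the unsyllabifiable consonants are /ʔ/, /g/, /ɹ/, /j/ (no codas are permitted; onsets may contain at most 2 consonants).
Inserting the epenthetic vowel yields /ʔ/ → /ʔo/, /g/ → /go/, /ɹ/ → /ɹo/, /j/ → /jo/.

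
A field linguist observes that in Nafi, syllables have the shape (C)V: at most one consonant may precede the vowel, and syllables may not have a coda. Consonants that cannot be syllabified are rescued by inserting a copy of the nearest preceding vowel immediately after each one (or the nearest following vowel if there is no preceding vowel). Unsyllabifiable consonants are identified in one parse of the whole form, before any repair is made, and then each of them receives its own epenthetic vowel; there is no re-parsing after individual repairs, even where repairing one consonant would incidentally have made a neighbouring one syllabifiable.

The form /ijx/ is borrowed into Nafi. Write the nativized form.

The consonants /j/, /x/ cannot be parsed into a legal (C)V syllable (no codas are permitted; onsets are limited to one consonant).
Inserting the epenthetic vowel yields /j/ → /ji/, /x/ → /xi/.

ijixi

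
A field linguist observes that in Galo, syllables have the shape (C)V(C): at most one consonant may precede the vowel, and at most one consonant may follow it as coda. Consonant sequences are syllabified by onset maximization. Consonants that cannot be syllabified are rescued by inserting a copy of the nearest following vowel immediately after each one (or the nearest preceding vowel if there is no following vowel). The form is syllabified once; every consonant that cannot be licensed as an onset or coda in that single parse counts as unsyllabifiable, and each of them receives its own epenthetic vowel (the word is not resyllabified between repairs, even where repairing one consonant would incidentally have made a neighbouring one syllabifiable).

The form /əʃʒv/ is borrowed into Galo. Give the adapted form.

əʃʒəvə

Under (C)V(C), the unsyllabifiable consonants are /ʒ/, /v/ (at most one coda consonant is licensed; onsets are limited to one consonant).
Epenthesis after each stranded consonant: /ʒ/ → /ʒə/, /v/ → /və/.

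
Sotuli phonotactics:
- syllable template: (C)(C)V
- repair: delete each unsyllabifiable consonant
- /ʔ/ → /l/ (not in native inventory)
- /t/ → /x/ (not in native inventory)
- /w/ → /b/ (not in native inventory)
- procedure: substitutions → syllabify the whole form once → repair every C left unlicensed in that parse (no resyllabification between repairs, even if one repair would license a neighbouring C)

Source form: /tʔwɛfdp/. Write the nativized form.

Substitution: /t/ → /x/, /ʔ/ → /l/, /w/ → /b/, giving /xlbɛfdp/.
Under (C)(C)V, the unsyllabifiable consonants are /x/, /f/, /d/, /p/ (no codas are permitted; onsets may contain at most 2 consonants).
Deletion applies to /x/, /f/, /d/, /p/.

lbɛ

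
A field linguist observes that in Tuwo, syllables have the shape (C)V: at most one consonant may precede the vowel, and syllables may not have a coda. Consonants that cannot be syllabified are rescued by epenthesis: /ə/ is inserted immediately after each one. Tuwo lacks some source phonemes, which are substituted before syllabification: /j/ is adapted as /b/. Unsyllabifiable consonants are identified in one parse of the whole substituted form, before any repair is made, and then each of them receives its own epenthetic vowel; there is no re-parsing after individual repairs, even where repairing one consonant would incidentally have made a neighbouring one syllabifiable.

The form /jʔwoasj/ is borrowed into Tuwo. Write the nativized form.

Substitution: /j/ → /b/, giving /bʔwoasb/.
Under (C)V, the unsyllabifiable consonants are /b/, /ʔ/, /s/, /b/ (no codas are permitted; onsets are limited to one consonant).
Epenthesis after each stranded consonant: /b/ → /bə/, /ʔ/ → /ʔə/, /s/ → /sə/, /b/ → /bə/.

bəʔəwoasəbə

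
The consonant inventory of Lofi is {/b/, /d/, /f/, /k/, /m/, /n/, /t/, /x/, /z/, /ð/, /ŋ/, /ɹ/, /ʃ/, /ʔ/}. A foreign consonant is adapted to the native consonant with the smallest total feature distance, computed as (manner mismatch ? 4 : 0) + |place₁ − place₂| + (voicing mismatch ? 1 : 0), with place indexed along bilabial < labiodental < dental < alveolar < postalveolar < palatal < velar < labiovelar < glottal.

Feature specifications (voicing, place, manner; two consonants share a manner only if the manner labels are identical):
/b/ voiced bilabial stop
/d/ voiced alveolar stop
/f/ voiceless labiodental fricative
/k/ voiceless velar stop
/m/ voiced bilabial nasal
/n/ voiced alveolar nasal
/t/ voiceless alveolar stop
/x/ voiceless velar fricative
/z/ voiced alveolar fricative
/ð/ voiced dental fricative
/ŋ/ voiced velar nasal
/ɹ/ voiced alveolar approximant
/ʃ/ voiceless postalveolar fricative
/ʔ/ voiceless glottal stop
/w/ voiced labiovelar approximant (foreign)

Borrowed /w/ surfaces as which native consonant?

ɹ

/ɹ/ is closest: same manner (approximant), place distance 4 (labiovelar→alveolar), same voicing; total 4. Next closest is /ŋ/ at distance 5.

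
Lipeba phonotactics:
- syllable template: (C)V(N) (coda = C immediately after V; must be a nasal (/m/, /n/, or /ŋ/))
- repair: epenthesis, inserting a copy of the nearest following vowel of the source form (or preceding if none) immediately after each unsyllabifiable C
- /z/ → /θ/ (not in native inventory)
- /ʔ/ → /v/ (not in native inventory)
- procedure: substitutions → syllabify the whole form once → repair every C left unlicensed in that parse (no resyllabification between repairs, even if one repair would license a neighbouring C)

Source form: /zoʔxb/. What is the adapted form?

θovoxobo

Substitution: /z/ → /θ/, /ʔ/ → /v/, giving /θovxb/.
The consonants /v/, /x/, /b/ cannot be parsed into a legal (C)V(N) syllable (only a nasal (/m/, /n/, or /ŋ/) is licensed in coda position; onsets are limited to one consonant).
Each unlicensed consonant becomes the onset of a new syllable: /v/ → /vo/, /x/ → /xo/, /b/ → /bo/.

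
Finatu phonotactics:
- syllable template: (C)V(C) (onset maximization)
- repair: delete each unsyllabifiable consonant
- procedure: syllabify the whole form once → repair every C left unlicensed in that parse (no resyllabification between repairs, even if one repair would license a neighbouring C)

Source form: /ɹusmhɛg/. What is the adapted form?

ɹushɛg

The consonants /m/ cannot be parsed into a legal (C)V(C) syllable (at most one coda consonant is licensed; onsets are limited to one consonant).
Deleting the stranded consonants removes /m/.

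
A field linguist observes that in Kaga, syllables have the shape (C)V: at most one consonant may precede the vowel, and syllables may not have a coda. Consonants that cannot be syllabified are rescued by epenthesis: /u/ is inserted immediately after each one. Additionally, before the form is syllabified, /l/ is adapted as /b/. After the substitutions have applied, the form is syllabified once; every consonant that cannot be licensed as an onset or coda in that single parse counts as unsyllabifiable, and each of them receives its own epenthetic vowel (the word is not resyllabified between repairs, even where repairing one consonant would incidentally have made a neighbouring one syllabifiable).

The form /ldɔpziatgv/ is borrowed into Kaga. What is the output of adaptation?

Substitution: /l/ → /b/, giving /bdɔpziatgv/.
Under (C)V, the unsyllabifiable consonants are /b/, /p/, /t/, /g/, /v/ (no codas are permitted; onsets are limited to one consonant).
Inserting the epenthetic vowel yields /b/ → /bu/, /p/ → /pu/, /t/ → /tu/, /g/ → /gu/, /v/ → /vu/.

budɔpuziatuguvu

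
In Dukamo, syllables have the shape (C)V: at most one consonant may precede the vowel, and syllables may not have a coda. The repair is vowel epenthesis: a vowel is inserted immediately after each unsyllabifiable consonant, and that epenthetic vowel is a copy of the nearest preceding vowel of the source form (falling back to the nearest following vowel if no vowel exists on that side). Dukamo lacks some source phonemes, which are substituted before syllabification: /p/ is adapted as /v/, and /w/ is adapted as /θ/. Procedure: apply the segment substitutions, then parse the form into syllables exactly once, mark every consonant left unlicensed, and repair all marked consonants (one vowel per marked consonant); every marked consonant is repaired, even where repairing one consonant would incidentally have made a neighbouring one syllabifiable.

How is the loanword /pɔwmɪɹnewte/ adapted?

Substitution: /p/ → /v/, /w/ → /θ/, giving /vɔθmɪɹneθte/.
The consonants /θ/, /ɹ/, /θ/ cannot be parsed into a legal (C)V syllable (no codas are permitted; onsets are limited to one consonant).
Each unlicensed consonant becomes the onset of a new syllable: /θ/ → /θɔ/, /ɹ/ → /ɹɪ/, /θ/ → /θe/.

vɔθɔmɪɹɪneθete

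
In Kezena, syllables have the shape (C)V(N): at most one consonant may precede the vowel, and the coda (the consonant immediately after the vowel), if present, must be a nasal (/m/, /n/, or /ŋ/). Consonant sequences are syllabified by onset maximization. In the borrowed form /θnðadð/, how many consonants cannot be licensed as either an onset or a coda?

4

The consonants /θ/, /n/, /d/, /ð/ cannot be parsed into a legal (C)V(N) syllable (only a nasal (/m/, /n/, or /ŋ/) is licensed in coda position; onsets are limited to one consonant).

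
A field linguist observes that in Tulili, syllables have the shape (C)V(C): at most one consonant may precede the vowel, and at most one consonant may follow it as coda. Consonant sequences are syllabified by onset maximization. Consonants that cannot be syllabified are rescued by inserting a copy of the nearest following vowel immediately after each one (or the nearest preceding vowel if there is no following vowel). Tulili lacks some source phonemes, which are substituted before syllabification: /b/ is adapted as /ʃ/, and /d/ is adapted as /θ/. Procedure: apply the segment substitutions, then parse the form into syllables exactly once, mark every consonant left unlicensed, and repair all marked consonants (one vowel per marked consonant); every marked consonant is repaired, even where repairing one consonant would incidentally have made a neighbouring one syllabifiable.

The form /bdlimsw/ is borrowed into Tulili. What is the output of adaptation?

ʃiθilimsiwi

Substitution: /b/ → /ʃ/, /d/ → /θ/, giving /ʃθlimsw/.
The consonants /ʃ/, /θ/, /s/, /w/ cannot be parsed into a legal (C)V(C) syllable (at most one coda consonant is licensed; onsets are limited to one consonant).
Inserting the epenthetic vowel yields /ʃ/ → /ʃi/, /θ/ → /θi/, /s/ → /si/, /w/ → /wi/.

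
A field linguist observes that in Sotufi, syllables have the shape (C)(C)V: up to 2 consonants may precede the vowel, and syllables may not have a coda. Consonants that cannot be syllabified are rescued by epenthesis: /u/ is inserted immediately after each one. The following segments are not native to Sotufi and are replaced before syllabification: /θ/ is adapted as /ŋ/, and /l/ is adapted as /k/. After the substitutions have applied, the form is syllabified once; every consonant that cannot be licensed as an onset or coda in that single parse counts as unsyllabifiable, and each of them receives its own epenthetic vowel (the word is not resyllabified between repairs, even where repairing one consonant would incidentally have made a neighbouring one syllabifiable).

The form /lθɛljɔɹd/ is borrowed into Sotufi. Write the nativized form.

kŋɛkjɔɹudu

Substitution: /l/ → /k/, /θ/ → /ŋ/, giving /kŋɛkjɔɹd/.
Under (C)(C)V, the unsyllabifiable consonants are /ɹ/, /d/ (no codas are permitted; onsets may contain at most 2 consonants).
Epenthesis after each stranded consonant: /ɹ/ → /ɹu/, /d/ → /du/.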